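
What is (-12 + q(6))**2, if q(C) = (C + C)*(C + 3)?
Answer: 9216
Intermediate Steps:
q(C) = 2*C*(3 + C) (q(C) = (2*C)*(3 + C) = 2*C*(3 + C))
(-12 + q(6))**2 = (-12 + 2*6*(3 + 6))**2 = (-12 + 2*6*9)**2 = (-12 + 108)**2 = 96**2 = 9216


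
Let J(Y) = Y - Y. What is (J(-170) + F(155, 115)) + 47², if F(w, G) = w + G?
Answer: 2479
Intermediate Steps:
F(w, G) = G + w
J(Y) = 0
(J(-170) + F(155, 115)) + 47² = (0 + (115 + 155)) + 47² = (0 + 270) + 2209 = 270 + 2209 = 2479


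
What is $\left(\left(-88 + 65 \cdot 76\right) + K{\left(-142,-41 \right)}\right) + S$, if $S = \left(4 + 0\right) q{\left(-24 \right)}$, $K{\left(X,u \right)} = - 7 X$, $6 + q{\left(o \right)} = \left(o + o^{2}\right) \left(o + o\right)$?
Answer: $-100162$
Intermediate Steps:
$q{\left(o \right)} = -6 + 2 o \left(o + o^{2}\right)$ ($q{\left(o \right)} = -6 + \left(o + o^{2}\right) \left(o + o\right) = -6 + \left(o + o^{2}\right) 2 o = -6 + 2 o \left(o + o^{2}\right)$)
$S = -106008$ ($S = \left(4 + 0\right) \left(-6 + 2 \left(-24\right)^{2} + 2 \left(-24\right)^{3}\right) = 4 \left(-6 + 2 \cdot 576 + 2 \left(-13824\right)\right) = 4 \left(-6 + 1152 - 27648\right) = 4 \left(-26502\right) = -106008$)
$\left(\left(-88 + 65 \cdot 76\right) + K{\left(-142,-41 \right)}\right) + S = \left(\left(-88 + 65 \cdot 76\right) - -994\right) - 106008 = \left(\left(-88 + 4940\right) + 994\right) - 106008 = \left(4852 + 994\right) - 106008 = 5846 - 106008 = -100162$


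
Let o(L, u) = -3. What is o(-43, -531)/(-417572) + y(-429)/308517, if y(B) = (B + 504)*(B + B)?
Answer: -814237353/3903880628 ≈ -0.20857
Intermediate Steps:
y(B) = 2*B*(504 + B) (y(B) = (504 + B)*(2*B) = 2*B*(504 + B))
o(-43, -531)/(-417572) + y(-429)/308517 = -3/(-417572) + (2*(-429)*(504 - 429))/308517 = -3*(-1/417572) + (2*(-429)*75)*(1/308517) = 3/417572 - 64350*1/308517 = 3/417572 - 1950/9349 = -814237353/3903880628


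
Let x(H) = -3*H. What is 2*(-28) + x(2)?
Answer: -62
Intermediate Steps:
2*(-28) + x(2) = 2*(-28) - 3*2 = -56 - 6 = -62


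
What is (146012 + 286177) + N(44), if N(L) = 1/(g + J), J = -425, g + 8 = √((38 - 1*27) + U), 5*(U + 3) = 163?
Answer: 405065680573/937242 - √1015/937242 ≈ 4.3219e+5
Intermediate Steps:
U = 148/5 (U = -3 + (⅕)*163 = -3 + 163/5 = 148/5 ≈ 29.600)
g = -8 + √1015/5 (g = -8 + √((38 - 1*27) + 148/5) = -8 + √((38 - 27) + 148/5) = -8 + √(11 + 148/5) = -8 + √(203/5) = -8 + √1015/5 ≈ -1.6282)
N(L) = 1/(-433 + √1015/5) (N(L) = 1/((-8 + √1015/5) - 425) = 1/(-433 + √1015/5))
(146012 + 286177) + N(44) = (146012 + 286177) + (-2165/937242 - √1015/937242) = 432189 + (-2165/937242 - √1015/937242) = 405065680573/937242 - √1015/937242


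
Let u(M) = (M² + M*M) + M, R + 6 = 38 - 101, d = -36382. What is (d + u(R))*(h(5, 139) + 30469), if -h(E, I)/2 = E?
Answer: -820230411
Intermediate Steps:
h(E, I) = -2*E
R = -69 (R = -6 + (38 - 101) = -6 - 63 = -69)
u(M) = M + 2*M² (u(M) = (M² + M²) + M = 2*M² + M = M + 2*M²)
(d + u(R))*(h(5, 139) + 30469) = (-36382 - 69*(1 + 2*(-69)))*(-2*5 + 30469) = (-36382 - 69*(1 - 138))*(-10 + 30469) = (-36382 - 69*(-137))*30459 = (-36382 + 9453)*30459 = -26929*30459 = -820230411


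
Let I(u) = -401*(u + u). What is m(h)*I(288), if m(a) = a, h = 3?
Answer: -692928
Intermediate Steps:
I(u) = -802*u
m(h)*I(288) = 3*(-802*288) = 3*(-230976) = -692928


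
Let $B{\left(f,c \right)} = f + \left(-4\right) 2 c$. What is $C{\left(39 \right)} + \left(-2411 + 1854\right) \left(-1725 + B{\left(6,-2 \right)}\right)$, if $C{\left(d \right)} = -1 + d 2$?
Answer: $948648$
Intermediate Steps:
$B{\left(f,c \right)} = f - 8 c$
$C{\left(d \right)} = -1 + 2 d$
$C{\left(39 \right)} + \left(-2411 + 1854\right) \left(-1725 + B{\left(6,-2 \right)}\right) = \left(-1 + 2 \cdot 39\right) + \left(-2411 + 1854\right) \left(-1725 + \left(6 - -16\right)\right) = \left(-1 + 78\right) - 557 \left(-1725 + \left(6 + 16\right)\right) = 77 - 557 \left(-1725 + 22\right) = 77 - -948571 = 77 + 948571 = 948648$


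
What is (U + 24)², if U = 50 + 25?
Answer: 9801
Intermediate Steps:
U = 75
(U + 24)² = (75 + 24)² = 99² = 9801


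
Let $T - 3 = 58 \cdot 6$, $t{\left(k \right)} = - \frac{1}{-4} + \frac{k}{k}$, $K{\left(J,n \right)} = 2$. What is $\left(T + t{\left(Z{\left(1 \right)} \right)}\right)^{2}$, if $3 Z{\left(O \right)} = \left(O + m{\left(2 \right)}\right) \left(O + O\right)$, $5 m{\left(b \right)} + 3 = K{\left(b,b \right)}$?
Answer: $\frac{1985281}{16} \approx 1.2408 \cdot 10^{5}$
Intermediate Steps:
$m{\left(b \right)} = - \frac{1}{5}$ ($m{\left(b \right)} = - \frac{3}{5} + \frac{1}{5} \cdot 2 = - \frac{3}{5} + \frac{2}{5} = - \frac{1}{5}$)
$Z{\left(O \right)} = \frac{2 O \left(- \frac{1}{5} + O\right)}{3}$ ($Z{\left(O \right)} = \frac{\left(O - \frac{1}{5}\right) \left(O + O\right)}{3} = \frac{\left(- \frac{1}{5} + O\right) 2 O}{3} = \frac{2 O \left(- \frac{1}{5} + O\right)}{3}$)
$t{\left(k \right)} = \frac{5}{4}$ ($t{\left(k \right)} = \left(-1\right) \left(- \frac{1}{4}\right) + 1 = \frac{1}{4} + 1 = \frac{5}{4}$)
$T = 351$ ($T = 3 + 58 \cdot 6 = 3 + 348 = 351$)
$\left(T + t{\left(Z{\left(1 \right)} \right)}\right)^{2} = \left(351 + \frac{5}{4}\right)^{2} = \left(\frac{1409}{4}\right)^{2} = \frac{1985281}{16}$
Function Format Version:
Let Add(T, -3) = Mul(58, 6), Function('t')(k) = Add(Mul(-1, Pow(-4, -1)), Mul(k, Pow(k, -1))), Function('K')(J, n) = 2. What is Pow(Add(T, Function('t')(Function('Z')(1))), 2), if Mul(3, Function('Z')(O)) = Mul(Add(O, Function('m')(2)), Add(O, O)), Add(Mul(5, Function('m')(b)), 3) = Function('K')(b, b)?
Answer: Rational(1985281, 16) ≈ 1.2408e+5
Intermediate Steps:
Function('m')(b) = Rational(-1, 5) (Function('m')(b) = Add(Rational(-3, 5), Mul(Rational(1, 5), 2)) = Add(Rational(-3, 5), Rational(2, 5)) = Rational(-1, 5))
Function('Z')(O) = Mul(Rational(2, 3), O, Add(Rational(-1, 5), O)) (Function('Z')(O) = Mul(Rational(1, 3), Mul(Add(O, Rational(-1, 5)), Add(O, O))) = Mul(Rational(1, 3), Mul(Add(Rational(-1, 5), O), Mul(2, O))) = Mul(Rational(1, 3), Mul(2, O, Add(Rational(-1, 5), O))) = Mul(Rational(2, 3), O, Add(Rational(-1, 5), O)))
Function('t')(k) = Rational(5, 4) (Function('t')(k) = Add(Mul(-1, Rational(-1, 4)), 1) = Add(Rational(1, 4), 1) = Rational(5, 4))
T = 351 (T = Add(3, Mul(58, 6)) = Add(3, 348) = 351)
Pow(Add(T, Function('t')(Function('Z')(1))), 2) = Pow(Add(351, Rational(5, 4)), 2) = Pow(Rational(1409, 4), 2) = Rational(1985281, 16)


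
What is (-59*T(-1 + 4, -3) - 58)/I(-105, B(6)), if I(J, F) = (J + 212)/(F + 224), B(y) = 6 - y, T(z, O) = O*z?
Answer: 105952/107 ≈ 990.21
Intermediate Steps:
I(J, F) = (212 + J)/(224 + F)
(-59*T(-1 + 4, -3) - 58)/I(-105, B(6)) = (-(-177)*(-1 + 4) - 58)/(((212 - 105)/(224 + (6 - 1*6)))) = (-(-177)*3 - 58)/((107/(224 + (6 - 6)))) = (-59*(-9) - 58)/((107/(224 + 0))) = (531 - 58)/((107/224)) = 473/(((1/224)*107)) = 473/(107/224) = 473*(224/107) = 105952/107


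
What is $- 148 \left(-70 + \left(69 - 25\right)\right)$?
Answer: $3848$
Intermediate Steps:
$- 148 \left(-70 + \left(69 - 25\right)\right) = - 148 \left(-70 + 44\right) = \left(-148\right) \left(-26\right) = 3848$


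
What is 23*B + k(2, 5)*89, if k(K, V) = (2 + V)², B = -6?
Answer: 4223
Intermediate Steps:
23*B + k(2, 5)*89 = 23*(-6) + (2 + 5)²*89 = -138 + 7²*89 = -138 + 49*89 = -138 + 4361 = 4223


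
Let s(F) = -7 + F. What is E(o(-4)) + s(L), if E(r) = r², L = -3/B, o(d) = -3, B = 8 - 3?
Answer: 7/5 ≈ 1.4000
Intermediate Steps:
B = 5
L = -⅗ (L = -3/5 = -3*⅕ = -⅗ ≈ -0.60000)
E(o(-4)) + s(L) = (-3)² + (-7 - ⅗) = 9 - 38/5 = 7/5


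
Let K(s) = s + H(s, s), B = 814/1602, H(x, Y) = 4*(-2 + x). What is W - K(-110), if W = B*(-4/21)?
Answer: 9384490/16821 ≈ 557.90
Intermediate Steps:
H(x, Y) = -8 + 4*x
B = 407/801 (B = 814*(1/1602) = 407/801 ≈ 0.50811)
W = -1628/16821 (W = 407*(-4/21)/801 = 407*(-4*1/21)/801 = (407/801)*(-4/21) = -1628/16821 ≈ -0.096784)
K(s) = -8 + 5*s (K(s) = s + (-8 + 4*s) = -8 + 5*s)
W - K(-110) = -1628/16821 - (-8 + 5*(-110)) = -1628/16821 - (-8 - 550) = -1628/16821 - 1*(-558) = -1628/16821 + 558 = 9384490/16821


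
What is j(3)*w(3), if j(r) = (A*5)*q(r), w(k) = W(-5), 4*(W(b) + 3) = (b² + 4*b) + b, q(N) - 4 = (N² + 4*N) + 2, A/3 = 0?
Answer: 0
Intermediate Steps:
A = 0 (A = 3*0 = 0)
q(N) = 6 + N² + 4*N (q(N) = 4 + ((N² + 4*N) + 2) = 4 + (2 + N² + 4*N) = 6 + N² + 4*N)
W(b) = -3 + b²/4 + 5*b/4 (W(b) = -3 + ((b² + 4*b) + b)/4 = -3 + (b² + 5*b)/4 = -3 + (b²/4 + 5*b/4) = -3 + b²/4 + 5*b/4)
w(k) = -3 (w(k) = -3 + (¼)*(-5)² + (5/4)*(-5) = -3 + (¼)*25 - 25/4 = -3 + 25/4 - 25/4 = -3)
j(r) = 0 (j(r) = (0*5)*(6 + r² + 4*r) = 0*(6 + r² + 4*r) = 0)
j(3)*w(3) = 0*(-3) = 0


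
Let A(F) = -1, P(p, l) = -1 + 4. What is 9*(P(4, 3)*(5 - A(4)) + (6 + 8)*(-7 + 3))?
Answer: -342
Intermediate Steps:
P(p, l) = 3
9*(P(4, 3)*(5 - A(4)) + (6 + 8)*(-7 + 3)) = 9*(3*(5 - 1*(-1)) + (6 + 8)*(-7 + 3)) = 9*(3*(5 + 1) + 14*(-4)) = 9*(3*6 - 56) = 9*(18 - 56) = 9*(-38) = -342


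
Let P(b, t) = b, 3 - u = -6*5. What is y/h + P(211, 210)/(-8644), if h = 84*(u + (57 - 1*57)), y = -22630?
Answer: -49049653/5990292 ≈ -8.1882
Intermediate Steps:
u = 33 (u = 3 - (-6)*5 = 3 - 1*(-30) = 3 + 30 = 33)
h = 2772 (h = 84*(33 + (57 - 1*57)) = 84*(33 + (57 - 57)) = 84*(33 + 0) = 84*33 = 2772)
y/h + P(211, 210)/(-8644) = -22630/2772 + 211/(-8644) = -22630*1/2772 + 211*(-1/8644) = -11315/1386 - 211/8644 = -49049653/5990292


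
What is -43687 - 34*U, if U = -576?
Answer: -24103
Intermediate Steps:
-43687 - 34*U = -43687 - 34*(-576) = -43687 - 1*(-19584) = -43687 + 19584 = -24103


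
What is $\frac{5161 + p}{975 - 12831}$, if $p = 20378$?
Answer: $- \frac{8513}{3952} \approx -2.1541$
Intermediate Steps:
$\frac{5161 + p}{975 - 12831} = \frac{5161 + 20378}{975 - 12831} = \frac{25539}{-11856} = 25539 \left(- \frac{1}{11856}\right) = - \frac{8513}{3952}$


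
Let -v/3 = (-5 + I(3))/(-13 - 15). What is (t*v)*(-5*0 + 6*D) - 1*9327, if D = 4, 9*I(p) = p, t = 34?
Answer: -9735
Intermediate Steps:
I(p) = p/9
v = -½ (v = -3*(-5 + (⅑)*3)/(-13 - 15) = -3*(-5 + ⅓)/(-28) = -(-14)*(-1)/28 = -3*⅙ = -½ ≈ -0.50000)
(t*v)*(-5*0 + 6*D) - 1*9327 = (34*(-½))*(-5*0 + 6*4) - 1*9327 = -17*(0 + 24) - 9327 = -17*24 - 9327 = -408 - 9327 = -9735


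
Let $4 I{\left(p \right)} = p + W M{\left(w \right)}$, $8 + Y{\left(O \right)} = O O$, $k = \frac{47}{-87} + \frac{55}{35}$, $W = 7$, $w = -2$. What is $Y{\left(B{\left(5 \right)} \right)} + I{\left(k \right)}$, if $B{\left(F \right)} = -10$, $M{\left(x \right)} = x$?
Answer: $\frac{108107}{1218} \approx 88.758$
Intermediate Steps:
$k = \frac{628}{609}$ ($k = 47 \left(- \frac{1}{87}\right) + 55 \cdot \frac{1}{35} = - \frac{47}{87} + \frac{11}{7} = \frac{628}{609} \approx 1.0312$)
$Y{\left(O \right)} = -8 + O^{2}$ ($Y{\left(O \right)} = -8 + O O = -8 + O^{2}$)
$I{\left(p \right)} = - \frac{7}{2} + \frac{p}{4}$ ($I{\left(p \right)} = \frac{p + 7 \left(-2\right)}{4} = \frac{p - 14}{4} = \frac{-14 + p}{4} = - \frac{7}{2} + \frac{p}{4}$)
$Y{\left(B{\left(5 \right)} \right)} + I{\left(k \right)} = \left(-8 + \left(-10\right)^{2}\right) + \left(- \frac{7}{2} + \frac{1}{4} \cdot \frac{628}{609}\right) = \left(-8 + 100\right) + \left(- \frac{7}{2} + \frac{157}{609}\right) = 92 - \frac{3949}{1218} = \frac{108107}{1218}$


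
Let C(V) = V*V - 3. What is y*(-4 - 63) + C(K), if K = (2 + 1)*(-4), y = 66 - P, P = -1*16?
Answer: -5353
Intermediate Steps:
P = -16
y = 82 (y = 66 - 1*(-16) = 66 + 16 = 82)
K = -12 (K = 3*(-4) = -12)
C(V) = -3 + V² (C(V) = V² - 3 = -3 + V²)
y*(-4 - 63) + C(K) = 82*(-4 - 63) + (-3 + (-12)²) = 82*(-67) + (-3 + 144) = -5494 + 141 = -5353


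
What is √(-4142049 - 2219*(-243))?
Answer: 4*I*√225177 ≈ 1898.1*I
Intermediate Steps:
√(-4142049 - 2219*(-243)) = √(-4142049 + 539217) = √(-3602832) = 4*I*√225177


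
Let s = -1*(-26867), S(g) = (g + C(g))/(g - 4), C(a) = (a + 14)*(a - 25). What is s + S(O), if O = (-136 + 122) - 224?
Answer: 292870/11 ≈ 26625.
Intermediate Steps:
C(a) = (-25 + a)*(14 + a) (C(a) = (14 + a)*(-25 + a) = (-25 + a)*(14 + a))
O = -238 (O = -14 - 224 = -238)
S(g) = (-350 + g² - 10*g)/(-4 + g) (S(g) = (g + (-350 + g² - 11*g))/(g - 4) = (-350 + g² - 10*g)/(-4 + g))
s = 26867
s + S(O) = 26867 + (-350 + (-238)² - 10*(-238))/(-4 - 238) = 26867 + (-350 + 56644 + 2380)/(-242) = 26867 - 1/242*58674 = 26867 - 2667/11 = 292870/11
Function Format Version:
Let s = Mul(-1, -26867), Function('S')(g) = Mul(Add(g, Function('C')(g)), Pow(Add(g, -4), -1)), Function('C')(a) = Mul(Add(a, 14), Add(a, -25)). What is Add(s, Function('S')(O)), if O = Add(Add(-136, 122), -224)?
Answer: Rational(292870, 11) ≈ 26625.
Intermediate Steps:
Function('C')(a) = Mul(Add(-25, a), Add(14, a)) (Function('C')(a) = Mul(Add(14, a), Add(-25, a)) = Mul(Add(-25, a), Add(14, a)))
O = -238 (O = Add(-14, -224) = -238)
Function('S')(g) = Mul(Pow(Add(-4, g), -1), Add(-350, Pow(g, 2), Mul(-10, g))) (Function('S')(g) = Mul(Add(g, Add(-350, Pow(g, 2), Mul(-11, g))), Pow(Add(g, -4), -1)) = Mul(Add(-350, Pow(g, 2), Mul(-10, g)), Pow(Add(-4, g), -1)) = Mul(Pow(Add(-4, g), -1), Add(-350, Pow(g, 2), Mul(-10, g))))
s = 26867
Add(s, Function('S')(O)) = Add(26867, Mul(Pow(Add(-4, -238), -1), Add(-350, Pow(-238, 2), Mul(-10, -238)))) = Add(26867, Mul(Pow(-242, -1), Add(-350, 56644, 2380))) = Add(26867, Mul(Rational(-1, 242), 58674)) = Add(26867, Rational(-2667, 11)) = Rational(292870, 11)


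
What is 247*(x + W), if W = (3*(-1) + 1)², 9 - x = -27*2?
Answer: 16549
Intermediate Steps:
x = 63 (x = 9 - (-27)*2 = 9 - 1*(-54) = 9 + 54 = 63)
W = 4 (W = (-3 + 1)² = (-2)² = 4)
247*(x + W) = 247*(63 + 4) = 247*67 = 16549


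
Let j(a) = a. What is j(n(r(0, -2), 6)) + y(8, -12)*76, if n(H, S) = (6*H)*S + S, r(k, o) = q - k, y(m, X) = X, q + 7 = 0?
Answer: -1158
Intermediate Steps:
q = -7 (q = -7 + 0 = -7)
r(k, o) = -7 - k
n(H, S) = S + 6*H*S (n(H, S) = 6*H*S + S = S + 6*H*S)
j(n(r(0, -2), 6)) + y(8, -12)*76 = 6*(1 + 6*(-7 - 1*0)) - 12*76 = 6*(1 + 6*(-7 + 0)) - 912 = 6*(1 + 6*(-7)) - 912 = 6*(1 - 42) - 912 = 6*(-41) - 912 = -246 - 912 = -1158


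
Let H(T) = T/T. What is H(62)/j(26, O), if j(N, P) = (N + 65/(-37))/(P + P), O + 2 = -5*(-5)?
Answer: 74/39 ≈ 1.8974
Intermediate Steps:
H(T) = 1
O = 23 (O = -2 - 5*(-5) = -2 + 25 = 23)
j(N, P) = (-65/37 + N)/(2*P) (j(N, P) = (N + 65*(-1/37))/((2*P)) = (N - 65/37)*(1/(2*P)) = (-65/37 + N)*(1/(2*P)) = (-65/37 + N)/(2*P))
H(62)/j(26, O) = 1/((1/74)*(-65 + 37*26)/23) = 1/((1/74)*(1/23)*(-65 + 962)) = 1/((1/74)*(1/23)*897) = 1/(39/74) = 1*(74/39) = 74/39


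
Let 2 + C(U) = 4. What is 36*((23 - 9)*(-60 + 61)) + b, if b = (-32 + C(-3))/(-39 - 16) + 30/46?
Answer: 127815/253 ≈ 505.20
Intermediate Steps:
C(U) = 2 (C(U) = -2 + 4 = 2)
b = 303/253 (b = (-32 + 2)/(-39 - 16) + 30/46 = -30/(-55) + 30*(1/46) = -30*(-1/55) + 15/23 = 6/11 + 15/23 = 303/253 ≈ 1.1976)
36*((23 - 9)*(-60 + 61)) + b = 36*((23 - 9)*(-60 + 61)) + 303/253 = 36*(14*1) + 303/253 = 36*14 + 303/253 = 504 + 303/253 = 127815/253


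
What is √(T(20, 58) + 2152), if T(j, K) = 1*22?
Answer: √2174 ≈ 46.626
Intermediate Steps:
T(j, K) = 22
√(T(20, 58) + 2152) = √(22 + 2152) = √2174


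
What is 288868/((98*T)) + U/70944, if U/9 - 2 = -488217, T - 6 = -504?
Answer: -19577921261/288529248 ≈ -67.854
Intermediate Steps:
T = -498 (T = 6 - 504 = -498)
U = -4393935 (U = 18 + 9*(-488217) = 18 - 4393953 = -4393935)
288868/((98*T)) + U/70944 = 288868/((98*(-498))) - 4393935/70944 = 288868/(-48804) - 4393935*1/70944 = 288868*(-1/48804) - 1464645/23648 = -72217/12201 - 1464645/23648 = -19577921261/288529248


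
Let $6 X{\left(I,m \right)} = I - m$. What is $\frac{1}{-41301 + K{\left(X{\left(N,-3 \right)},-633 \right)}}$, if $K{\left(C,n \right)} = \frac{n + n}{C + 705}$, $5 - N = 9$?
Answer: $- \frac{4229}{174669525} \approx -2.4211 \cdot 10^{-5}$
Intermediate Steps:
$N = -4$ ($N = 5 - 9 = -4$)
$X{\left(I,m \right)} = - \frac{m}{6} + \frac{I}{6}$ ($X{\left(I,m \right)} = \frac{I - m}{6} = - \frac{m}{6} + \frac{I}{6}$)
$K{\left(C,n \right)} = \frac{2 n}{705 + C}$
$\frac{1}{-41301 + K{\left(X{\left(N,-3 \right)},-633 \right)}} = \frac{1}{-41301 + 2 \left(-633\right) \frac{1}{705 + \left(\left(- \frac{1}{6}\right) \left(-3\right) + \frac{1}{6} \left(-4\right)\right)}} = \frac{1}{-41301 + 2 \left(-633\right) \frac{1}{705 + \left(\frac{1}{2} - \frac{2}{3}\right)}} = \frac{1}{-41301 + 2 \left(-633\right) \frac{1}{705 - \frac{1}{6}}} = \frac{1}{-41301 + 2 \left(-633\right) \frac{1}{\frac{4229}{6}}} = \frac{1}{-41301 + 2 \left(-633\right) \frac{6}{4229}} = \frac{1}{-41301 - \frac{7596}{4229}} = \frac{1}{- \frac{174669525}{4229}} = - \frac{4229}{174669525}$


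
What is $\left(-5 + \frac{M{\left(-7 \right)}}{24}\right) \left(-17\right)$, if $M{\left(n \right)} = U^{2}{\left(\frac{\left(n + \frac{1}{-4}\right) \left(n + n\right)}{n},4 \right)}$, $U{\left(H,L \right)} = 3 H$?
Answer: $- \frac{40171}{32} \approx -1255.3$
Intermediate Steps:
$M{\left(n \right)} = \left(- \frac{3}{2} + 6 n\right)^{2}$ ($M{\left(n \right)} = \left(3 \frac{\left(n + \frac{1}{-4}\right) \left(n + n\right)}{n}\right)^{2} = \left(3 \frac{\left(n - \frac{1}{4}\right) 2 n}{n}\right)^{2} = \left(3 \frac{\left(- \frac{1}{4} + n\right) 2 n}{n}\right)^{2} = \left(3 \frac{2 n \left(- \frac{1}{4} + n\right)}{n}\right)^{2} = \left(3 \left(- \frac{1}{2} + 2 n\right)\right)^{2} = \left(- \frac{3}{2} + 6 n\right)^{2}$)
$\left(-5 + \frac{M{\left(-7 \right)}}{24}\right) \left(-17\right) = \left(-5 + \frac{\frac{9}{4} \left(-1 + 4 \left(-7\right)\right)^{2}}{24}\right) \left(-17\right) = \left(-5 + \frac{9 \left(-1 - 28\right)^{2}}{4} \cdot \frac{1}{24}\right) \left(-17\right) = \left(-5 + \frac{9 \left(-29\right)^{2}}{4} \cdot \frac{1}{24}\right) \left(-17\right) = \left(-5 + \frac{9}{4} \cdot 841 \cdot \frac{1}{24}\right) \left(-17\right) = \left(-5 + \frac{7569}{4} \cdot \frac{1}{24}\right) \left(-17\right) = \left(-5 + \frac{2523}{32}\right) \left(-17\right) = \frac{2363}{32} \left(-17\right) = - \frac{40171}{32}$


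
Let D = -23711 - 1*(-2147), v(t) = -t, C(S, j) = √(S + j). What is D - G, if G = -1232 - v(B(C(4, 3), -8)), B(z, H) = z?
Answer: -20332 - √7 ≈ -20335.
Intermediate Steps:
D = -21564 (D = -23711 + 2147 = -21564)
G = -1232 + √7 (G = -1232 - (-1)*√(4 + 3) = -1232 - (-1)*√7 = -1232 + √7 ≈ -1229.4)
D - G = -21564 - (-1232 + √7) = -21564 + (1232 - √7) = -20332 - √7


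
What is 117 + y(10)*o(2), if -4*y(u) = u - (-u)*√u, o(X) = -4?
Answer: 127 + 10*√10 ≈ 158.62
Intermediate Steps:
y(u) = -u/4 - u^(3/2)/4 (y(u) = -(u - (-u)*√u)/4 = -(u - (-1)*u^(3/2))/4 = -(u + u^(3/2))/4 = -u/4 - u^(3/2)/4)
117 + y(10)*o(2) = 117 + (-¼*10 - 5*√10/2)*(-4) = 117 + (-5/2 - 5*√10/2)*(-4) = 117 + (10 + 10*√10) = 127 + 10*√10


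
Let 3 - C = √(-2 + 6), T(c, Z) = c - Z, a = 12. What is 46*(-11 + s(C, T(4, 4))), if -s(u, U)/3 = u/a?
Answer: -1035/2 ≈ -517.50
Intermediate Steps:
C = 1 (C = 3 - √(-2 + 6) = 3 - √4 = 3 - 1*2 = 3 - 2 = 1)
s(u, U) = -u/4 (s(u, U) = -3*u/12 = -u/4)
46*(-11 + s(C, T(4, 4))) = 46*(-11 - ¼*1) = 46*(-11 - ¼) = 46*(-45/4) = -1035/2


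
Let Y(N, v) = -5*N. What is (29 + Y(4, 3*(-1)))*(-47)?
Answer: -423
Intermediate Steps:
(29 + Y(4, 3*(-1)))*(-47) = (29 - 5*4)*(-47) = (29 - 20)*(-47) = 9*(-47) = -423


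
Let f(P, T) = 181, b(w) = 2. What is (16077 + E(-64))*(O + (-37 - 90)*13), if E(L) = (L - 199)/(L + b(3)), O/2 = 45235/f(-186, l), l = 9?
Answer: -207743626357/11222 ≈ -1.8512e+7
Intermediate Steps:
O = 90470/181 (O = 2*(45235/181) = 90470/181 ≈ 499.83)
E(L) = (-199 + L)/(2 + L) (E(L) = (L - 199)/(L + 2) = (-199 + L)/(2 + L))
(16077 + E(-64))*(O + (-37 - 90)*13) = (16077 + (-199 - 64)/(2 - 64))*(90470/181 + (-37 - 90)*13) = (16077 - 263/(-62))*(90470/181 - 127*13) = (16077 - 1/62*(-263))*(90470/181 - 1651) = (16077 + 263/62)*(-208361/181) = (997037/62)*(-208361/181) = -207743626357/11222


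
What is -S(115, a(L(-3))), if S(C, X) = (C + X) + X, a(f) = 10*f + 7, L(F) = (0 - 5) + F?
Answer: 31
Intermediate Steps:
L(F) = -5 + F
a(f) = 7 + 10*f
S(C, X) = C + 2*X
-S(115, a(L(-3))) = -(115 + 2*(7 + 10*(-5 - 3))) = -(115 + 2*(7 + 10*(-8))) = -(115 + 2*(7 - 80)) = -(115 + 2*(-73)) = -(115 - 146) = -1*(-31) = 31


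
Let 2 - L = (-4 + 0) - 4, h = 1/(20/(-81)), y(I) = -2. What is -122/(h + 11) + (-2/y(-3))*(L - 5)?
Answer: -1745/139 ≈ -12.554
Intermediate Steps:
h = -81/20 (h = 1/(20*(-1/81)) = 1/(-20/81) = -81/20 ≈ -4.0500)
L = 10 (L = 2 - ((-4 + 0) - 4) = 2 - (-4 - 4) = 2 - 1*(-8) = 2 + 8 = 10)
-122/(h + 11) + (-2/y(-3))*(L - 5) = -122/(-81/20 + 11) + (-2/(-2))*(10 - 5) = -122/(139/20) - 2*(-½)*5 = (20/139)*(-122) + 1*5 = -2440/139 + 5 = -1745/139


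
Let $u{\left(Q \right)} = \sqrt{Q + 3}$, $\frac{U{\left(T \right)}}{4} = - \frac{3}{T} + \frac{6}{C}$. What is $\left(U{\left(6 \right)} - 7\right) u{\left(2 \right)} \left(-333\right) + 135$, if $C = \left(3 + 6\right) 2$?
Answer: $135 + 2553 \sqrt{5} \approx 5843.7$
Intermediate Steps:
$C = 18$ ($C = 9 \cdot 2 = 18$)
$U{\left(T \right)} = \frac{4}{3} - \frac{12}{T}$ ($U{\left(T \right)} = 4 \left(- \frac{3}{T} + \frac{6}{18}\right) = 4 \left(- \frac{3}{T} + 6 \cdot \frac{1}{18}\right) = 4 \left(- \frac{3}{T} + \frac{1}{3}\right) = 4 \left(\frac{1}{3} - \frac{3}{T}\right) = \frac{4}{3} - \frac{12}{T}$)
$u{\left(Q \right)} = \sqrt{3 + Q}$
$\left(U{\left(6 \right)} - 7\right) u{\left(2 \right)} \left(-333\right) + 135 = \left(\left(\frac{4}{3} - \frac{12}{6}\right) - 7\right) \sqrt{3 + 2} \left(-333\right) + 135 = \left(\left(\frac{4}{3} - 2\right) - 7\right) \sqrt{5} \left(-333\right) + 135 = \left(- \frac{2}{3} - 7\right) \sqrt{5} \left(-333\right) + 135 = - \frac{23 \sqrt{5}}{3} \left(-333\right) + 135 = 2553 \sqrt{5} + 135 = 135 + 2553 \sqrt{5}$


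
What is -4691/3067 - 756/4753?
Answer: -3516425/2082493 ≈ -1.6886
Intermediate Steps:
-4691/3067 - 756/4753 = -4691*1/3067 - 756*1/4753 = -4691/3067 - 108/679 = -3516425/2082493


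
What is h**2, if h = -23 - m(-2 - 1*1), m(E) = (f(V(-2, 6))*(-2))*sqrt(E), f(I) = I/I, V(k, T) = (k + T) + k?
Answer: 517 - 92*I*sqrt(3) ≈ 517.0 - 159.35*I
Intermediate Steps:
V(k, T) = T + 2*k (V(k, T) = (T + k) + k = T + 2*k)
f(I) = 1
m(E) = -2*sqrt(E) (m(E) = (1*(-2))*sqrt(E) = -2*sqrt(E))
h = -23 + 2*I*sqrt(3) (h = -23 - (-2)*sqrt(-2 - 1*1) = -23 - (-2)*sqrt(-2 - 1) = -23 - (-2)*sqrt(-3) = -23 - (-2)*I*sqrt(3) = -23 + 2*I*sqrt(3) ≈ -23.0 + 3.4641*I)
h**2 = (-23 + 2*I*sqrt(3))**2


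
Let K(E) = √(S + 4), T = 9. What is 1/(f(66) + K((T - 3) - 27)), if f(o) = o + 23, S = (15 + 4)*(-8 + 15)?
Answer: 89/7784 - √137/7784 ≈ 0.0099300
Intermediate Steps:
S = 133 (S = 19*7 = 133)
f(o) = 23 + o
K(E) = √137 (K(E) = √(133 + 4) = √137)
1/(f(66) + K((T - 3) - 27)) = 1/((23 + 66) + √137) = 1/(89 + √137)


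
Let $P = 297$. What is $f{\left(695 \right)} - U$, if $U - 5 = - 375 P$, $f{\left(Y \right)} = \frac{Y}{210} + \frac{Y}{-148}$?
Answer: $\frac{346133651}{3108} \approx 1.1137 \cdot 10^{5}$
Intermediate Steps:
$f{\left(Y \right)} = - \frac{31 Y}{15540}$ ($f{\left(Y \right)} = Y \frac{1}{210} + Y \left(- \frac{1}{148}\right) = \frac{Y}{210} - \frac{Y}{148} = - \frac{31 Y}{15540}$)
$U = -111370$ ($U = 5 - 111375 = -111370$)
$f{\left(695 \right)} - U = \left(- \frac{31}{15540}\right) 695 - -111370 = - \frac{4309}{3108} + 111370 = \frac{346133651}{3108}$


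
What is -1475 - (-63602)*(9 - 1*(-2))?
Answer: 698147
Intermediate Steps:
-1475 - (-63602)*(9 - 1*(-2)) = -1475 - (-63602)*(9 + 2) = -1475 - (-63602)*11 = -1475 - 826*(-847) = -1475 + 699622 = 698147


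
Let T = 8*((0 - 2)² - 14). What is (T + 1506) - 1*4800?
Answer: -3374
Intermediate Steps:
T = -80 (T = 8*((-2)² - 14) = 8*(4 - 14) = 8*(-10) = -80)
(T + 1506) - 1*4800 = (-80 + 1506) - 1*4800 = 1426 - 4800 = -3374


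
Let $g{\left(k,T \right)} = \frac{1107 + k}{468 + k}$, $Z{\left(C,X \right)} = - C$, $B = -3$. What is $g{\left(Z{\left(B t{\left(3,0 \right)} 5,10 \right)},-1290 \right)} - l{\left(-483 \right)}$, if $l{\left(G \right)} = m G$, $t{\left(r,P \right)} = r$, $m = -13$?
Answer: $- \frac{357775}{57} \approx -6276.8$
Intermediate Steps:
$l{\left(G \right)} = - 13 G$
$g{\left(k,T \right)} = \frac{1107 + k}{468 + k}$
$g{\left(Z{\left(B t{\left(3,0 \right)} 5,10 \right)},-1290 \right)} - l{\left(-483 \right)} = \frac{1107 - \left(-3\right) 3 \cdot 5}{468 - \left(-3\right) 3 \cdot 5} - \left(-13\right) \left(-483\right) = \frac{1107 - \left(-9\right) 5}{468 - \left(-9\right) 5} - 6279 = \frac{1107 - -45}{468 - -45} - 6279 = \frac{1107 + 45}{468 + 45} - 6279 = \frac{1}{513} \cdot 1152 - 6279 = \frac{128}{57} - 6279 = - \frac{357775}{57}$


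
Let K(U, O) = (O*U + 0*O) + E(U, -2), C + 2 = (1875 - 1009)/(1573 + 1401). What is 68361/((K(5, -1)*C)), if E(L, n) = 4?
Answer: 33884269/847 ≈ 40005.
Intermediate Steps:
C = -2541/1487 (C = -2 + (1875 - 1009)/(1573 + 1401) = -2 + 866/2974 = -2 + 866*(1/2974) = -2 + 433/1487 = -2541/1487 ≈ -1.7088)
K(U, O) = 4 + O*U (K(U, O) = (O*U + 0*O) + 4 = (O*U + 0) + 4 = O*U + 4 = 4 + O*U)
68361/((K(5, -1)*C)) = 68361/(((4 - 1*5)*(-2541/1487))) = 68361/(((4 - 5)*(-2541/1487))) = 68361/((-1*(-2541/1487))) = 68361/(2541/1487) = 68361*(1487/2541) = 33884269/847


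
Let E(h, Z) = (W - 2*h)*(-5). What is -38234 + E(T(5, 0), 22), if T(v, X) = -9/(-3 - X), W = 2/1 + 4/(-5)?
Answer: -38210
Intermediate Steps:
W = 6/5 (W = 2*1 + 4*(-⅕) = 2 - ⅘ = 6/5 ≈ 1.2000)
E(h, Z) = -6 + 10*h (E(h, Z) = (6/5 - 2*h)*(-5) = -6 + 10*h)
-38234 + E(T(5, 0), 22) = -38234 + (-6 + 10*(9/(3 + 0))) = -38234 + (-6 + 10*(9/3)) = -38234 + (-6 + 10*(9*(⅓))) = -38234 + (-6 + 10*3) = -38234 + (-6 + 30) = -38234 + 24 = -38210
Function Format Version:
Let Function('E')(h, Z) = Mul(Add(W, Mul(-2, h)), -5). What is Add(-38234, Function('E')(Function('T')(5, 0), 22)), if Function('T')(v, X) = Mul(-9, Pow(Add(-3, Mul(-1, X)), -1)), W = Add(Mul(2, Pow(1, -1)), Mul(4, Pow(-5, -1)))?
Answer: -38210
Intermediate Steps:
W = Rational(6, 5) (W = Add(Mul(2, 1), Mul(4, Rational(-1, 5))) = Add(2, Rational(-4, 5)) = Rational(6, 5) ≈ 1.2000)
Function('E')(h, Z) = Add(-6, Mul(10, h)) (Function('E')(h, Z) = Mul(Add(Rational(6, 5), Mul(-2, h)), -5) = Add(-6, Mul(10, h)))
Add(-38234, Function('E')(Function('T')(5, 0), 22)) = Add(-38234, Add(-6, Mul(10, Mul(9, Pow(Add(3, 0), -1))))) = Add(-38234, Add(-6, Mul(10, Mul(9, Pow(3, -1))))) = Add(-38234, Add(-6, Mul(10, Mul(9, Rational(1, 3))))) = Add(-38234, Add(-6, Mul(10, 3))) = Add(-38234, Add(-6, 30)) = Add(-38234, 24) = -38210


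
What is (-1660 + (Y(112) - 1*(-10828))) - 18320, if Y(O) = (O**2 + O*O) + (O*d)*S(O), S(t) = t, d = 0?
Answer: 15936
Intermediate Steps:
Y(O) = 2*O**2 (Y(O) = (O**2 + O*O) + (O*0)*O = (O**2 + O**2) + 0*O = 2*O**2 + 0 = 2*O**2)
(-1660 + (Y(112) - 1*(-10828))) - 18320 = (-1660 + (2*112**2 - 1*(-10828))) - 18320 = (-1660 + (2*12544 + 10828)) - 18320 = (-1660 + (25088 + 10828)) - 18320 = (-1660 + 35916) - 18320 = 34256 - 18320 = 15936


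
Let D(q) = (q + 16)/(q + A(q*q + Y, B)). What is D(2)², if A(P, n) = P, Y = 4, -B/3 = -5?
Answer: 81/25 ≈ 3.2400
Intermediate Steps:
B = 15 (B = -3*(-5) = 15)
D(q) = (16 + q)/(4 + q + q²) (D(q) = (q + 16)/(q + (q*q + 4)) = (16 + q)/(q + (q² + 4)) = (16 + q)/(q + (4 + q²)) = (16 + q)/(4 + q + q²))
D(2)² = ((16 + 2)/(4 + 2 + 2²))² = (18/(4 + 2 + 4))² = (18/10)² = ((⅒)*18)² = (9/5)² = 81/25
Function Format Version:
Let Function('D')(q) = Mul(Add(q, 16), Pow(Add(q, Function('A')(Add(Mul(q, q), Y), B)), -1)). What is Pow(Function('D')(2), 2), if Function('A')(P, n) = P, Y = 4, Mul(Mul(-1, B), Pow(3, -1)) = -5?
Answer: Rational(81, 25) ≈ 3.2400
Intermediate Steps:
B = 15 (B = Mul(-3, -5) = 15)
Function('D')(q) = Mul(Pow(Add(4, q, Pow(q, 2)), -1), Add(16, q)) (Function('D')(q) = Mul(Add(q, 16), Pow(Add(q, Add(Mul(q, q), 4)), -1)) = Mul(Add(16, q), Pow(Add(q, Add(Pow(q, 2), 4)), -1)) = Mul(Add(16, q), Pow(Add(q, Add(4, Pow(q, 2))), -1)) = Mul(Add(16, q), Pow(Add(4, q, Pow(q, 2)), -1)) = Mul(Pow(Add(4, q, Pow(q, 2)), -1), Add(16, q)))
Pow(Function('D')(2), 2) = Pow(Mul(Pow(Add(4, 2, Pow(2, 2)), -1), Add(16, 2)), 2) = Pow(Mul(Pow(Add(4, 2, 4), -1), 18), 2) = Pow(Mul(Pow(10, -1), 18), 2) = Pow(Mul(Rational(1, 10), 18), 2) = Pow(Rational(9, 5), 2) = Rational(81, 25)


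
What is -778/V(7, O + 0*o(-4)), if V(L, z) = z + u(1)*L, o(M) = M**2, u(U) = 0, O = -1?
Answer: 778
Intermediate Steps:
V(L, z) = z (V(L, z) = z + 0*L = z + 0 = z)
-778/V(7, O + 0*o(-4)) = -778/(-1 + 0*(-4)**2) = -778/(-1 + 0*16) = -778/(-1 + 0) = -778/(-1) = -778*(-1) = 778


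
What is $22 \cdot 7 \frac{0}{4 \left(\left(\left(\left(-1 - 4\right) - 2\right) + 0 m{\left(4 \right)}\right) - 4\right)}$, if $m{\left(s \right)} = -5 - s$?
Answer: $0$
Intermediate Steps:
$22 \cdot 7 \frac{0}{4 \left(\left(\left(\left(-1 - 4\right) - 2\right) + 0 m{\left(4 \right)}\right) - 4\right)} = 22 \cdot 7 \frac{0}{4 \left(\left(\left(\left(-1 - 4\right) - 2\right) + 0 \left(-5 - 4\right)\right) - 4\right)} = 154 \frac{0}{4 \left(\left(\left(-5 - 2\right) + 0 \left(-5 - 4\right)\right) - 4\right)} = 154 \frac{0}{4 \left(\left(-7 + 0 \left(-9\right)\right) - 4\right)} = 154 \frac{0}{4 \left(\left(-7 + 0\right) - 4\right)} = 154 \frac{0}{4 \left(-7 - 4\right)} = 154 \frac{0}{4 \left(-11\right)} = 154 \frac{0}{-44} = 154 \cdot 0 \left(- \frac{1}{44}\right) = 154 \cdot 0 = 0$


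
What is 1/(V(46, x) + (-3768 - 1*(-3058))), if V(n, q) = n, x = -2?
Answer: -1/664 ≈ -0.0015060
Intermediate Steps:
1/(V(46, x) + (-3768 - 1*(-3058))) = 1/(46 + (-3768 - 1*(-3058))) = 1/(46 + (-3768 + 3058)) = 1/(46 - 710) = 1/(-664) = -1/664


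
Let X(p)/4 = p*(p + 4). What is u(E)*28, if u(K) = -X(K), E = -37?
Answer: -136752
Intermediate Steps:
X(p) = 4*p*(4 + p) (X(p) = 4*(p*(p + 4)) = 4*(p*(4 + p)) = 4*p*(4 + p))
u(K) = -4*K*(4 + K)
u(E)*28 = -4*(-37)*(4 - 37)*28 = -4*(-37)*(-33)*28 = -4884*28 = -136752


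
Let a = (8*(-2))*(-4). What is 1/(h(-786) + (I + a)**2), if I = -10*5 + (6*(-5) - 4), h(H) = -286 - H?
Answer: 1/900 ≈ 0.0011111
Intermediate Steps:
I = -84 (I = -50 + (-30 - 4) = -50 - 34 = -84)
a = 64 (a = -16*(-4) = 64)
1/(h(-786) + (I + a)**2) = 1/((-286 - 1*(-786)) + (-84 + 64)**2) = 1/((-286 + 786) + (-20)**2) = 1/(500 + 400) = 1/900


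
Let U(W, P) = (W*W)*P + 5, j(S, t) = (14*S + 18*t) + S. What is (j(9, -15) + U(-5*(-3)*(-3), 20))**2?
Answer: 1629736900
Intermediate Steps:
j(S, t) = 15*S + 18*t
U(W, P) = 5 + P*W**2 (U(W, P) = W**2*P + 5 = P*W**2 + 5 = 5 + P*W**2)
(j(9, -15) + U(-5*(-3)*(-3), 20))**2 = ((15*9 + 18*(-15)) + (5 + 20*(-5*(-3)*(-3))**2))**2 = ((135 - 270) + (5 + 20*(15*(-3))**2))**2 = (-135 + (5 + 20*(-45)**2))**2 = (-135 + (5 + 20*2025))**2 = (-135 + (5 + 40500))**2 = (-135 + 40505)**2 = 40370**2 = 1629736900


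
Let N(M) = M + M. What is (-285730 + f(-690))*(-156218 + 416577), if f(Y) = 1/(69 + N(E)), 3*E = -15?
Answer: -4389149986771/59 ≈ -7.4392e+10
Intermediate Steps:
E = -5 (E = (⅓)*(-15) = -5)
N(M) = 2*M
f(Y) = 1/59 (f(Y) = 1/(69 + 2*(-5)) = 1/(69 - 10) = 1/59)
(-285730 + f(-690))*(-156218 + 416577) = (-285730 + 1/59)*(-156218 + 416577) = -16858069/59*260359 = -4389149986771/59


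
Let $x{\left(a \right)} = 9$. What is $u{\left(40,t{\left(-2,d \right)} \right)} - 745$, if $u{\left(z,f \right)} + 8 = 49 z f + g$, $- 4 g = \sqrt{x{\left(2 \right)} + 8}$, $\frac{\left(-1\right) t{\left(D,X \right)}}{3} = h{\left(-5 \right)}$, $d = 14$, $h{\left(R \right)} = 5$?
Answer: $-30153 - \frac{\sqrt{17}}{4} \approx -30154.0$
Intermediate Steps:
$t{\left(D,X \right)} = -15$ ($t{\left(D,X \right)} = \left(-3\right) 5 = -15$)
$g = - \frac{\sqrt{17}}{4}$ ($g = - \frac{\sqrt{9 + 8}}{4} = - \frac{\sqrt{17}}{4} \approx -1.0308$)
$u{\left(z,f \right)} = -8 - \frac{\sqrt{17}}{4} + 49 f z$ ($u{\left(z,f \right)} = -8 + \left(49 z f - \frac{\sqrt{17}}{4}\right) = -8 + \left(49 f z - \frac{\sqrt{17}}{4}\right) = -8 + \left(- \frac{\sqrt{17}}{4} + 49 f z\right) = -8 - \frac{\sqrt{17}}{4} + 49 f z$)
$u{\left(40,t{\left(-2,d \right)} \right)} - 745 = \left(-8 - \frac{\sqrt{17}}{4} + 49 \left(-15\right) 40\right) - 745 = \left(-8 - \frac{\sqrt{17}}{4} - 29400\right) - 745 = \left(-29408 - \frac{\sqrt{17}}{4}\right) - 745 = -30153 - \frac{\sqrt{17}}{4}$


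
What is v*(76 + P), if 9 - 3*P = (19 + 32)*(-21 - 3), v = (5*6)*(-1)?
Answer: -14610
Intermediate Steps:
v = -30 (v = 30*(-1) = -30)
P = 411 (P = 3 - (19 + 32)*(-21 - 3)/3 = 3 - 17*(-24) = 3 - ⅓*(-1224) = 3 + 408 = 411)
v*(76 + P) = -30*(76 + 411) = -30*487 = -14610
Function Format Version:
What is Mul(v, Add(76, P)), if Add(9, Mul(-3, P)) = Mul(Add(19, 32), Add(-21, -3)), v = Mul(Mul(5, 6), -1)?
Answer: -14610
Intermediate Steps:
v = -30 (v = Mul(30, -1) = -30)
P = 411 (P = Add(3, Mul(Rational(-1, 3), Mul(Add(19, 32), Add(-21, -3)))) = Add(3, Mul(Rational(-1, 3), Mul(51, -24))) = Add(3, Mul(Rational(-1, 3), -1224)) = Add(3, 408) = 411)
Mul(v, Add(76, P)) = Mul(-30, Add(76, 411)) = Mul(-30, 487) = -14610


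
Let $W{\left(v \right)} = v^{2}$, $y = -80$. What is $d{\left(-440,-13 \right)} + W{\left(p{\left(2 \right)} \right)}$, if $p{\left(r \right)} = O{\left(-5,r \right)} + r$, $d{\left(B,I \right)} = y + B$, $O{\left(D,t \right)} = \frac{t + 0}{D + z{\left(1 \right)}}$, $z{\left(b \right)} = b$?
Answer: $- \frac{2071}{4} \approx -517.75$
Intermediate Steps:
$O{\left(D,t \right)} = \frac{t}{1 + D}$ ($O{\left(D,t \right)} = \frac{t + 0}{D + 1} = \frac{t}{1 + D}$)
$d{\left(B,I \right)} = -80 + B$
$p{\left(r \right)} = \frac{3 r}{4}$ ($p{\left(r \right)} = \frac{r}{1 - 5} + r = \frac{r}{-4} + r = r \left(- \frac{1}{4}\right) + r = - \frac{r}{4} + r = \frac{3 r}{4}$)
$d{\left(-440,-13 \right)} + W{\left(p{\left(2 \right)} \right)} = \left(-80 - 440\right) + \left(\frac{3}{4} \cdot 2\right)^{2} = -520 + \left(\frac{3}{2}\right)^{2} = -520 + \frac{9}{4} = - \frac{2071}{4}$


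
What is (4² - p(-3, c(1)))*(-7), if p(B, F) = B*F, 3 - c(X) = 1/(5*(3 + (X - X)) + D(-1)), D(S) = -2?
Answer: -2254/13 ≈ -173.38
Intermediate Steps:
c(X) = 38/13 (c(X) = 3 - 1/(5*(3 + (X - X)) - 2) = 3 - 1/(5*(3 + 0) - 2) = 3 - 1/(5*3 - 2) = 3 - 1/(15 - 2) = 3 - 1/13 = 38/13)
(4² - p(-3, c(1)))*(-7) = (4² - (-3)*38/13)*(-7) = (16 - 1*(-114/13))*(-7) = (16 + 114/13)*(-7) = (322/13)*(-7) = -2254/13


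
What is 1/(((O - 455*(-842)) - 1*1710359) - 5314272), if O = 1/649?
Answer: -649/4310347128 ≈ -1.5057e-7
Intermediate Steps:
O = 1/649 ≈ 0.0015408
1/(((O - 455*(-842)) - 1*1710359) - 5314272) = 1/(((1/649 - 455*(-842)) - 1*1710359) - 5314272) = 1/(((1/649 + 383110) - 1710359) - 5314272) = 1/((248638391/649 - 1710359) - 5314272) = 1/(-861384600/649 - 5314272) = 1/(-4310347128/649) = -649/4310347128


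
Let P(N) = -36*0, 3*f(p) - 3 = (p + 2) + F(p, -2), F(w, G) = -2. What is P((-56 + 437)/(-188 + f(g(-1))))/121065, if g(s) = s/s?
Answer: 0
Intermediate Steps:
g(s) = 1
f(p) = 1 + p/3 (f(p) = 1 + ((p + 2) - 2)/3 = 1 + ((2 + p) - 2)/3 = 1 + p/3)
P(N) = 0
P((-56 + 437)/(-188 + f(g(-1))))/121065 = 0/121065 = 0*(1/121065) = 0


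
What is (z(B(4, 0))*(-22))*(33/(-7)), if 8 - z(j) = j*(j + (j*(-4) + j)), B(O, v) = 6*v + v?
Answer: 5808/7 ≈ 829.71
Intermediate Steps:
B(O, v) = 7*v
z(j) = 8 + 2*j² (z(j) = 8 - j*(j + (j*(-4) + j)) = 8 - j*(j + (-4*j + j)) = 8 - j*(j - 3*j) = 8 - j*(-2*j) = 8 - (-2)*j² = 8 + 2*j²)
(z(B(4, 0))*(-22))*(33/(-7)) = ((8 + 2*(7*0)²)*(-22))*(33/(-7)) = ((8 + 2*0²)*(-22))*(33*(-⅐)) = ((8 + 2*0)*(-22))*(-33/7) = ((8 + 0)*(-22))*(-33/7) = (8*(-22))*(-33/7) = -176*(-33/7) = 5808/7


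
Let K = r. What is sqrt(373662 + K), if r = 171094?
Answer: 2*sqrt(136189) ≈ 738.08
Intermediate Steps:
K = 171094
sqrt(373662 + K) = sqrt(373662 + 171094) = sqrt(544756) = 2*sqrt(136189)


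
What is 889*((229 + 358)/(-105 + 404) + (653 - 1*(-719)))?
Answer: 365214535/299 ≈ 1.2215e+6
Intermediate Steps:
889*((229 + 358)/(-105 + 404) + (653 - 1*(-719))) = 889*(587/299 + (653 + 719)) = 889*(587*(1/299) + 1372) = 889*(587/299 + 1372) = 889*(410815/299) = 365214535/299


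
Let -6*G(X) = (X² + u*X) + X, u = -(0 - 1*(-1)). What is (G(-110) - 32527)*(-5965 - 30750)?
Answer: 3804812165/3 ≈ 1.2683e+9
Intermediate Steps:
u = -1 (u = -(0 + 1) = -1*1 = -1)
G(X) = -X²/6 (G(X) = -((X² - X) + X)/6 = -X²/6)
(G(-110) - 32527)*(-5965 - 30750) = (-⅙*(-110)² - 32527)*(-5965 - 30750) = (-⅙*12100 - 32527)*(-36715) = (-6050/3 - 32527)*(-36715) = -103631/3*(-36715) = 3804812165/3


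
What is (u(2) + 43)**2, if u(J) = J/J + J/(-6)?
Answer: 17161/9 ≈ 1906.8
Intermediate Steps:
u(J) = 1 - J/6 (u(J) = 1 + J*(-1/6) = 1 - J/6)
(u(2) + 43)**2 = ((1 - 1/6*2) + 43)**2 = ((1 - 1/3) + 43)**2 = (2/3 + 43)**2 = (131/3)**2 = 17161/9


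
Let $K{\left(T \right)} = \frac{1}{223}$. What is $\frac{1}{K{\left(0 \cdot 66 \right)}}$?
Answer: $223$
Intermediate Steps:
$K{\left(T \right)} = \frac{1}{223}$
$\frac{1}{K{\left(0 \cdot 66 \right)}} = \frac{1}{\frac{1}{223}} = 223$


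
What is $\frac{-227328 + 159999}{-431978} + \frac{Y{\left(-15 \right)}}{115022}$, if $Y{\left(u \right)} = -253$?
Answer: $\frac{1908756451}{12421743379} \approx 0.15366$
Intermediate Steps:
$\frac{-227328 + 159999}{-431978} + \frac{Y{\left(-15 \right)}}{115022} = \frac{-227328 + 159999}{-431978} - \frac{253}{115022} = \left(-67329\right) \left(- \frac{1}{431978}\right) - \frac{253}{115022} = \frac{67329}{431978} - \frac{253}{115022} = \frac{1908756451}{12421743379}$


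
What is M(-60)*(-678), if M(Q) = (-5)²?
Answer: -16950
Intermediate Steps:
M(Q) = 25
M(-60)*(-678) = 25*(-678) = -16950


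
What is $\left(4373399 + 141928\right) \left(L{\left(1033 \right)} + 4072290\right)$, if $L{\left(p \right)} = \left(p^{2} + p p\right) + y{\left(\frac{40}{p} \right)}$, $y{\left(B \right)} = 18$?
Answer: $28024313810922$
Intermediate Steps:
$L{\left(p \right)} = 18 + 2 p^{2}$ ($L{\left(p \right)} = \left(p^{2} + p p\right) + 18 = \left(p^{2} + p^{2}\right) + 18 = 2 p^{2} + 18 = 18 + 2 p^{2}$)
$\left(4373399 + 141928\right) \left(L{\left(1033 \right)} + 4072290\right) = \left(4373399 + 141928\right) \left(\left(18 + 2 \cdot 1033^{2}\right) + 4072290\right) = 4515327 \left(\left(18 + 2 \cdot 1067089\right) + 4072290\right) = 4515327 \left(\left(18 + 2134178\right) + 4072290\right) = 4515327 \left(2134196 + 4072290\right) = 4515327 \cdot 6206486 = 28024313810922$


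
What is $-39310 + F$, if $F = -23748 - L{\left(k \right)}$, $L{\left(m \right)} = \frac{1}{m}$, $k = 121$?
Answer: $- \frac{7630019}{121} \approx -63058.0$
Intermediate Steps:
$F = - \frac{2873509}{121}$ ($F = -23748 - \frac{1}{121} = - \frac{2873509}{121} \approx -23748.0$)
$-39310 + F = -39310 - \frac{2873509}{121} = - \frac{7630019}{121}$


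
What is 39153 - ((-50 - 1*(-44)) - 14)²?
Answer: 38753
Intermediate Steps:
39153 - ((-50 - 1*(-44)) - 14)² = 39153 - ((-50 + 44) - 14)² = 39153 - (-6 - 14)² = 39153 - 1*(-20)² = 39153 - 1*400 = 39153 - 400 = 38753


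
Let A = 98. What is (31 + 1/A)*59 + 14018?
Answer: 1553065/98 ≈ 15848.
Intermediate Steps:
(31 + 1/A)*59 + 14018 = (31 + 1/98)*59 + 14018 = (3039/98)*59 + 14018 = 179301/98 + 14018 = 1553065/98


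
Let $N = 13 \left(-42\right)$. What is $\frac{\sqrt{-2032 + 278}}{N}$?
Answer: $- \frac{i \sqrt{1754}}{546} \approx - 0.076705 i$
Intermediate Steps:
$N = -546$
$\frac{\sqrt{-2032 + 278}}{N} = \frac{\sqrt{-2032 + 278}}{-546} = \sqrt{-1754} \left(- \frac{1}{546}\right) = i \sqrt{1754} \left(- \frac{1}{546}\right) = - \frac{i \sqrt{1754}}{546}$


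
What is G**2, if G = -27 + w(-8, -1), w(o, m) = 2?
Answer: 625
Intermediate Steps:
G = -25 (G = -27 + 2 = -25)
G**2 = (-25)**2 = 625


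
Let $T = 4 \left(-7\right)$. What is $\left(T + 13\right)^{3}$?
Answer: $-3375$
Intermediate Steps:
$T = -28$
$\left(T + 13\right)^{3} = \left(-28 + 13\right)^{3} = \left(-15\right)^{3} = -3375$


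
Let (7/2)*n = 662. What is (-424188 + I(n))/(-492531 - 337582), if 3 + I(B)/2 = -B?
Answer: 2972006/5810791 ≈ 0.51146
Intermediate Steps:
n = 1324/7 (n = (2/7)*662 = 1324/7 ≈ 189.14)
I(B) = -6 - 2*B (I(B) = -6 + 2*(-B) = -6 - 2*B)
(-424188 + I(n))/(-492531 - 337582) = (-424188 + (-6 - 2*1324/7))/(-492531 - 337582) = (-424188 + (-6 - 2648/7))/(-830113) = (-424188 - 2690/7)*(-1/830113) = -2972006/7*(-1/830113) = 2972006/5810791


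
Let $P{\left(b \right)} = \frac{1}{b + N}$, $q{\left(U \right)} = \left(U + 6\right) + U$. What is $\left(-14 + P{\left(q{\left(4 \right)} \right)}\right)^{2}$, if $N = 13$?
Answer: $\frac{142129}{729} \approx 194.96$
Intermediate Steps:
$q{\left(U \right)} = 6 + 2 U$ ($q{\left(U \right)} = \left(6 + U\right) + U = 6 + 2 U$)
$P{\left(b \right)} = \frac{1}{13 + b}$ ($P{\left(b \right)} = \frac{1}{b + 13} = \frac{1}{13 + b}$)
$\left(-14 + P{\left(q{\left(4 \right)} \right)}\right)^{2} = \left(-14 + \frac{1}{13 + \left(6 + 2 \cdot 4\right)}\right)^{2} = \left(-14 + \frac{1}{13 + \left(6 + 8\right)}\right)^{2} = \left(-14 + \frac{1}{13 + 14}\right)^{2} = \left(-14 + \frac{1}{27}\right)^{2} = \left(- \frac{377}{27}\right)^{2} = \frac{142129}{729}$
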